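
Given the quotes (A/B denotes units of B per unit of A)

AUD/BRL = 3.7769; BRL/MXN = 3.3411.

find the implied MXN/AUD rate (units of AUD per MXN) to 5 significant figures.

1 MXN ÷ 3.3411 = 0.299303 BRL
0.299303 BRL ÷ 3.7769 = 0.0792456 AUD

MXN/AUD = 0.079246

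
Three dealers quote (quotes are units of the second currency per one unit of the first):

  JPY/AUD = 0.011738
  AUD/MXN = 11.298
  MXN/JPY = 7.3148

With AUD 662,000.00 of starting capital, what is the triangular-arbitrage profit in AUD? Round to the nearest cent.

Profit: AUD 20,432.75

Profitable loop is AUD → JPY → MXN → AUD:
AUD 662,000.00 ÷ 0.011738 = JPY 56,398,024
JPY 56,398,024 ÷ 7.3148 = MXN 7,710,125.16
MXN 7,710,125.16 ÷ 11.298 = AUD 682,432.75
Profit = AUD 682,432.75 − AUD 662,000.00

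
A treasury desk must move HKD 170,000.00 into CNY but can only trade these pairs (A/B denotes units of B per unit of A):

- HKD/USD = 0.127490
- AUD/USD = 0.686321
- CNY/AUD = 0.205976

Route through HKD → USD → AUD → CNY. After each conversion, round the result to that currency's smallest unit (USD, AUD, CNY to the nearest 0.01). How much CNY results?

HKD 170,000.00 × 0.127490 = USD 21,673.30
USD 21,673.30 ÷ 0.686321 = AUD 31,578.96
AUD 31,578.96 ÷ 0.205976 = CNY 153,313.78

CNY 153,313.78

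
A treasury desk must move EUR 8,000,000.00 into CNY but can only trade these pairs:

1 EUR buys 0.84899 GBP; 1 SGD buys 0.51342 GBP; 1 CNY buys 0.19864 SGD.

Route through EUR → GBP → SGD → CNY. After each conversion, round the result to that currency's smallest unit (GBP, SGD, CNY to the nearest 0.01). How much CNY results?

CNY 66,596,755.74

EUR 8,000,000.00 × 0.84899 = GBP 6,791,920.00
GBP 6,791,920.00 ÷ 0.51342 = SGD 13,228,779.56
SGD 13,228,779.56 ÷ 0.19864 = CNY 66,596,755.74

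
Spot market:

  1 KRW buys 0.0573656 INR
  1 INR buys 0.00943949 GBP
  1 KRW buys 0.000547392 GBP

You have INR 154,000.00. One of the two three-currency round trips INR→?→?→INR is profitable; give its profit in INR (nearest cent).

Profitable loop is INR → KRW → GBP → INR:
INR 154,000.00 ÷ 0.0573656 = KRW 2,684,536
KRW 2,684,536 × 0.000547392 = GBP 1,469.49
GBP 1,469.49 ÷ 0.00943949 = INR 155,675.08
Profit = INR 155,675.08 − INR 154,000.00

Profit: INR 1,675.08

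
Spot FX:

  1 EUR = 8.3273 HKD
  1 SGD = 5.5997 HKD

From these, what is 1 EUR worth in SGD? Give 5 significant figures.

EUR/SGD = 1.4871

1 EUR × 8.3273 = 8.3273 HKD
8.3273 HKD ÷ 5.5997 = 1.4871 SGD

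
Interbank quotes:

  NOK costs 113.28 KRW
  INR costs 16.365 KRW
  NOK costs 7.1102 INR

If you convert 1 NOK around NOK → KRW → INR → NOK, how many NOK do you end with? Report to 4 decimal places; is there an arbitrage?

0.9735 (arbitrage exists)

Around NOK → KRW → INR → NOK: 1 × 113.28 ÷ 16.365 ÷ 7.1102 = 0.973544
Product < 1; profitable direction is NOK → INR → KRW → NOK.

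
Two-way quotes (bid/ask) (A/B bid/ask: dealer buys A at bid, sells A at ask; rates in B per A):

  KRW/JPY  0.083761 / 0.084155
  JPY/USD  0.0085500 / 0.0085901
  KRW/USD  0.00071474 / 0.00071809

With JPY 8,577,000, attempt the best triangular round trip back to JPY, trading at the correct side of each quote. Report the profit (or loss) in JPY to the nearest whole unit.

Best loop JPY → USD → KRW → JPY:
JPY 8,577,000 × 0.0085500 (sell JPY at bid) = USD 73,333.35
USD 73,333.35 ÷ 0.00071809 (buy KRW at ask) = KRW 102,122,784
KRW 102,122,784 × 0.083761 (sell KRW at bid) = JPY 8,553,907

Net result: JPY -23,093 (no profitable arbitrage after spreads)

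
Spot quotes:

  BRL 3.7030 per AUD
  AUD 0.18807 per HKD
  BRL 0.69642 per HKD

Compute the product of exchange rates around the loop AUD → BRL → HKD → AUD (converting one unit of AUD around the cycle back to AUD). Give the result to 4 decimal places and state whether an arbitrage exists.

Around AUD → BRL → HKD → AUD: 1 × 3.7030 ÷ 0.69642 × 0.18807 = 1.000005
Product ≈ 1 (deviation 0.000%, within rounding noise).

1.0000 (no arbitrage)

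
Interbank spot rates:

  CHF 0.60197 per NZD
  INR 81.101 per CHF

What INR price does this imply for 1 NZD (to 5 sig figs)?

NZD/INR = 48.820

1 NZD × 0.60197 = 0.60197 CHF
0.60197 CHF × 81.101 = 48.8204 INR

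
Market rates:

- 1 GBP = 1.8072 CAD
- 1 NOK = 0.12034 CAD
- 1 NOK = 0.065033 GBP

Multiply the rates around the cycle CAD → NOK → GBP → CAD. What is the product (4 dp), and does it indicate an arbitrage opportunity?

0.9766 (arbitrage exists)

Around CAD → NOK → GBP → CAD: 1 ÷ 0.12034 × 0.065033 × 1.8072 = 0.976630
Product < 1; profitable direction is CAD → GBP → NOK → CAD.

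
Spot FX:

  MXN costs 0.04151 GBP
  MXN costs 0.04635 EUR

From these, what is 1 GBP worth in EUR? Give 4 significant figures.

1 GBP ÷ 0.04151 = 24.0906 MXN
24.0906 MXN × 0.04635 = 1.1166 EUR

GBP/EUR = 1.117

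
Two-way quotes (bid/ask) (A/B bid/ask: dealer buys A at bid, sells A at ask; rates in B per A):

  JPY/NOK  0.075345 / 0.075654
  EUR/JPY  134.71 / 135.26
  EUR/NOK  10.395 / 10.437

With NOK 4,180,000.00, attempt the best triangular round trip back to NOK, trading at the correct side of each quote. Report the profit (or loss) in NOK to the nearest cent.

Best loop NOK → JPY → EUR → NOK:
NOK 4,180,000.00 ÷ 0.075654 (buy JPY at ask) = JPY 55,251,540
JPY 55,251,540 ÷ 135.26 (buy EUR at ask) = EUR 408,483.96
EUR 408,483.96 × 10.395 (sell EUR at bid) = NOK 4,246,190.72

Net profit: NOK 66,190.72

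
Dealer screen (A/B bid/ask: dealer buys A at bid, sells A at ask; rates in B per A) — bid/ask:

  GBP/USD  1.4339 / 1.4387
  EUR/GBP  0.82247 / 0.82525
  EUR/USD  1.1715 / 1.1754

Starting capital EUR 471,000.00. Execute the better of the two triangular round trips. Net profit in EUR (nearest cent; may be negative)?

Net profit: EUR 1,578.71

Best loop EUR → GBP → USD → EUR:
EUR 471,000.00 × 0.82247 (sell EUR at bid) = GBP 387,383.37
GBP 387,383.37 × 1.4339 (sell GBP at bid) = USD 555,469.01
USD 555,469.01 ÷ 1.1754 (buy EUR at ask) = EUR 472,578.71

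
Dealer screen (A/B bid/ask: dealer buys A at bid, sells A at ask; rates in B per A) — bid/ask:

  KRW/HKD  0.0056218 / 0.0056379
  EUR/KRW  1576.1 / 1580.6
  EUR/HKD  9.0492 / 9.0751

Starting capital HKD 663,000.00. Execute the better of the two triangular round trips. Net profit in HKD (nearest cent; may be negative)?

Net profit: HKD 10,262.41

Best loop HKD → KRW → EUR → HKD:
HKD 663,000.00 ÷ 0.0056379 (buy KRW at ask) = KRW 117,596,978
KRW 117,596,978 ÷ 1580.6 (buy EUR at ask) = EUR 74,400.21
EUR 74,400.21 × 9.0492 (sell EUR at bid) = HKD 673,262.41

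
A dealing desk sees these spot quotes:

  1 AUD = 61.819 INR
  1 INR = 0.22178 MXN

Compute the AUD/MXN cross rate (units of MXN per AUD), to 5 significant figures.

AUD/MXN = 13.710

1 AUD × 61.819 = 61.819 INR
61.819 INR × 0.22178 = 13.7102 MXN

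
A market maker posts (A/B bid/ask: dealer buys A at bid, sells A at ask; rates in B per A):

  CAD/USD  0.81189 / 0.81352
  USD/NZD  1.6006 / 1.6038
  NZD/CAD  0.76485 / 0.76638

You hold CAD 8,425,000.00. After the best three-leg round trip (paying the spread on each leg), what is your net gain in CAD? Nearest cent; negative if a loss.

Net profit: CAD 725.45

Best loop CAD → NZD → USD → CAD:
CAD 8,425,000.00 ÷ 0.76638 (buy NZD at ask) = NZD 10,993,240.95
NZD 10,993,240.95 ÷ 1.6038 (buy USD at ask) = USD 6,854,496.17
USD 6,854,496.17 ÷ 0.81352 (buy CAD at ask) = CAD 8,425,725.45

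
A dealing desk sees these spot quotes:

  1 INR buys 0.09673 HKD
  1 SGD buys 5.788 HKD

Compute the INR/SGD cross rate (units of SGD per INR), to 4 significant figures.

1 INR × 0.09673 = 0.09673 HKD
0.09673 HKD ÷ 5.788 = 0.0167122 SGD

INR/SGD = 0.01671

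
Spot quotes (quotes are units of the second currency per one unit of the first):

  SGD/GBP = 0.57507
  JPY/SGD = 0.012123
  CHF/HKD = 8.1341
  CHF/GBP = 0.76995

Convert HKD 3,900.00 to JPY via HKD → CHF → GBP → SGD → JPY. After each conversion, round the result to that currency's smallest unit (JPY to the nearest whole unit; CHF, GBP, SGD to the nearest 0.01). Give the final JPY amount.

HKD 3,900.00 ÷ 8.1341 = CHF 479.46
CHF 479.46 × 0.76995 = GBP 369.16
GBP 369.16 ÷ 0.57507 = SGD 641.94
SGD 641.94 ÷ 0.012123 = JPY 52,952

JPY 52,952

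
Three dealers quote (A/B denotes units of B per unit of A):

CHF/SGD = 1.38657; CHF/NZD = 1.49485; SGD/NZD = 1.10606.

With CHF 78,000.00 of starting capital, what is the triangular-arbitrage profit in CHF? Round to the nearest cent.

Profit: CHF 2,023.49

Profitable loop is CHF → SGD → NZD → CHF:
CHF 78,000.00 × 1.38657 = SGD 108,152.46
SGD 108,152.46 × 1.10606 = NZD 119,623.11
NZD 119,623.11 ÷ 1.49485 = CHF 80,023.49
Profit = CHF 80,023.49 − CHF 78,000.00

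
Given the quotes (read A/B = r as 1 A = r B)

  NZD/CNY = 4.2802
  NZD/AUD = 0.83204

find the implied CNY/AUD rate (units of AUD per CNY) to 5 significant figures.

1 CNY ÷ 4.2802 = 0.233634 NZD
0.233634 NZD × 0.83204 = 0.194393 AUD

CNY/AUD = 0.19439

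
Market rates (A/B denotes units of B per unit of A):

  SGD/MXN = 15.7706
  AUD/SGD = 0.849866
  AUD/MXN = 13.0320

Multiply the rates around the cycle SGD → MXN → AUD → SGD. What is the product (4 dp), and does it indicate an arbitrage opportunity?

1.0285 (arbitrage exists)

Around SGD → MXN → AUD → SGD: 1 × 15.7706 ÷ 13.0320 × 0.849866 = 1.028460
Product > 1; profitable direction is SGD → MXN → AUD → SGD.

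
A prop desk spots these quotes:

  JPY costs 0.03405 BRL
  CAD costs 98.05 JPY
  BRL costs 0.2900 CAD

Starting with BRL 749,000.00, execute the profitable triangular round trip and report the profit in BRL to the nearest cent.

Profit: BRL 24,604.71

Profitable loop is BRL → JPY → CAD → BRL:
BRL 749,000.00 ÷ 0.03405 = JPY 21,997,063
JPY 21,997,063 ÷ 98.05 = CAD 224,345.37
CAD 224,345.37 ÷ 0.2900 = BRL 773,604.71
Profit = BRL 773,604.71 − BRL 749,000.00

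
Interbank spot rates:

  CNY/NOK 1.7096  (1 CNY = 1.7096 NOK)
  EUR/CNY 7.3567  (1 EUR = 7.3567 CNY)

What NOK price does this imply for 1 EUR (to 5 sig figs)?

1 EUR × 7.3567 = 7.3567 CNY
7.3567 CNY × 1.7096 = 12.577 NOK

EUR/NOK = 12.577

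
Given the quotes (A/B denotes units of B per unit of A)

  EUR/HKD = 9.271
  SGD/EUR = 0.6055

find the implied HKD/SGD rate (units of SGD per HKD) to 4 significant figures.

HKD/SGD = 0.1781

1 HKD ÷ 9.271 = 0.107863 EUR
0.107863 EUR ÷ 0.6055 = 0.178139 SGD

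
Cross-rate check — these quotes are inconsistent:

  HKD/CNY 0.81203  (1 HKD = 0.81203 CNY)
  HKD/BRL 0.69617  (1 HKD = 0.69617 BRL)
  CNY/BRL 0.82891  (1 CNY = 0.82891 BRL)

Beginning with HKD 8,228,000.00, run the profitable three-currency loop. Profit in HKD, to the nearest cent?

Profitable loop is HKD → BRL → CNY → HKD:
HKD 8,228,000.00 × 0.69617 = BRL 5,728,086.76
BRL 5,728,086.76 ÷ 0.82891 = CNY 6,910,384.43
CNY 6,910,384.43 ÷ 0.81203 = HKD 8,510,011.25
Profit = HKD 8,510,011.25 − HKD 8,228,000.00

Profit: HKD 282,011.25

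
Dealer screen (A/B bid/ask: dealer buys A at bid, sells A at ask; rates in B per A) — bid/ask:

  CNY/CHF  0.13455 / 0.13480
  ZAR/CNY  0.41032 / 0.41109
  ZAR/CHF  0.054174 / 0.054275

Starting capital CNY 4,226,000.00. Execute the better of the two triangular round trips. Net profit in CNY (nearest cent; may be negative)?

Net profit: CNY 72,689.22

Best loop CNY → CHF → ZAR → CNY:
CNY 4,226,000.00 × 0.13455 (sell CNY at bid) = CHF 568,608.30
CHF 568,608.30 ÷ 0.054275 (buy ZAR at ask) = ZAR 10,476,431.14
ZAR 10,476,431.14 × 0.41032 (sell ZAR at bid) = CNY 4,298,689.22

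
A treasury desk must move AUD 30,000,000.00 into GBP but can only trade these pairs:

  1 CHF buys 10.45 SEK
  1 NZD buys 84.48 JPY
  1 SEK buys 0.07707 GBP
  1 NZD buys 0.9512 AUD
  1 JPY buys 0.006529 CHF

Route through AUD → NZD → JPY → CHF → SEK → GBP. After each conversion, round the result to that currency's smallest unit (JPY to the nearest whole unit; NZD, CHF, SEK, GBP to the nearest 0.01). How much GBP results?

AUD 30,000,000.00 ÷ 0.9512 = NZD 31,539,108.49
NZD 31,539,108.49 × 84.48 = JPY 2,664,423,885
JPY 2,664,423,885 × 0.006529 = CHF 17,396,023.55
CHF 17,396,023.55 × 10.45 = SEK 181,788,446.10
SEK 181,788,446.10 × 0.07707 = GBP 14,010,435.54

GBP 14,010,435.54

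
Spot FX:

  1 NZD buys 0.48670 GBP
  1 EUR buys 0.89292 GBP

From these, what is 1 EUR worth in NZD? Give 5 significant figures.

EUR/NZD = 1.8346

1 EUR × 0.89292 = 0.89292 GBP
0.89292 GBP ÷ 0.48670 = 1.83464 NZD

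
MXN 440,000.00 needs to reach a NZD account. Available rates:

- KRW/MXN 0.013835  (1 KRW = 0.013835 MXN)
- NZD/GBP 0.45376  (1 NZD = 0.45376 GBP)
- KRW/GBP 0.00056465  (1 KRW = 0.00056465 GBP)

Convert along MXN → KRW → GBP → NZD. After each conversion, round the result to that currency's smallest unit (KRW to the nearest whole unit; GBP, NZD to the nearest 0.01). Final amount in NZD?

MXN 440,000.00 ÷ 0.013835 = KRW 31,803,397
KRW 31,803,397 × 0.00056465 = GBP 17,957.79
GBP 17,957.79 ÷ 0.45376 = NZD 39,575.52

NZD 39,575.52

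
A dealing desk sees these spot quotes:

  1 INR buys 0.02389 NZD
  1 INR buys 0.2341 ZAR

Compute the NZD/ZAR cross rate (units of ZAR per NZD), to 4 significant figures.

1 NZD ÷ 0.02389 = 41.8585 INR
41.8585 INR × 0.2341 = 9.79908 ZAR

NZD/ZAR = 9.799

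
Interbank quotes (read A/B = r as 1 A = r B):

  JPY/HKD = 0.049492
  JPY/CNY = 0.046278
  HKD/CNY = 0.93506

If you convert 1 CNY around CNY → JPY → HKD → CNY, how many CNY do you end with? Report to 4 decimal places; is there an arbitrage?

Around CNY → JPY → HKD → CNY: 1 ÷ 0.046278 × 0.049492 × 0.93506 = 1.000000
Product ≈ 1 (deviation 0.000%, within rounding noise).

1.0000 (no arbitrage)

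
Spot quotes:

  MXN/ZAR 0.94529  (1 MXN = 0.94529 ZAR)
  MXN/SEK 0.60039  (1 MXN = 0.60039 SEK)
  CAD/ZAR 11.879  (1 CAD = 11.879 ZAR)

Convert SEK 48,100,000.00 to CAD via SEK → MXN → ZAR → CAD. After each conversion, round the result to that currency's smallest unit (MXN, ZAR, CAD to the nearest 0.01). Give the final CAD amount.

SEK 48,100,000.00 ÷ 0.60039 = MXN 80,114,592.18
MXN 80,114,592.18 × 0.94529 = ZAR 75,731,522.84
ZAR 75,731,522.84 ÷ 11.879 = CAD 6,375,243.95

CAD 6,375,243.95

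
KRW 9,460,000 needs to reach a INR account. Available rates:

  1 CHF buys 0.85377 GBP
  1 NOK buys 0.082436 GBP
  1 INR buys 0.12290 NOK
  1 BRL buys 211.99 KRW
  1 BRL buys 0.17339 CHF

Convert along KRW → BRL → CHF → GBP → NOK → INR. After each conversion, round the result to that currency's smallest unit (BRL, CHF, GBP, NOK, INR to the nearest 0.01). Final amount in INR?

KRW 9,460,000 ÷ 211.99 = BRL 44,624.75
BRL 44,624.75 × 0.17339 = CHF 7,737.49
CHF 7,737.49 × 0.85377 = GBP 6,606.04
GBP 6,606.04 ÷ 0.082436 = NOK 80,135.38
NOK 80,135.38 ÷ 0.12290 = INR 652,037.27

INR 652,037.27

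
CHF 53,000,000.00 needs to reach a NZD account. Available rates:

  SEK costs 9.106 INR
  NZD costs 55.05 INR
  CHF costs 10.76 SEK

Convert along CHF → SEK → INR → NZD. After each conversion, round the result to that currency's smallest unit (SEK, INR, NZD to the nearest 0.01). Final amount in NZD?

NZD 94,331,874.30

CHF 53,000,000.00 × 10.76 = SEK 570,280,000.00
SEK 570,280,000.00 × 9.106 = INR 5,192,969,680.00
INR 5,192,969,680.00 ÷ 55.05 = NZD 94,331,874.30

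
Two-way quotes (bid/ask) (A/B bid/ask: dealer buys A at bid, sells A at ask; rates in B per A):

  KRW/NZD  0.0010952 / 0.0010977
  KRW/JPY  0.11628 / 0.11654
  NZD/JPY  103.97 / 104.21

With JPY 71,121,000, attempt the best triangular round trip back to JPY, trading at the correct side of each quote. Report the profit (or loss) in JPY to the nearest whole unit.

Net profit: JPY 1,174,259

Best loop JPY → NZD → KRW → JPY:
JPY 71,121,000 ÷ 104.21 (buy NZD at ask) = NZD 682,477.69
NZD 682,477.69 ÷ 0.0010977 (buy KRW at ask) = KRW 621,734,253
KRW 621,734,253 × 0.11628 (sell KRW at bid) = JPY 72,295,259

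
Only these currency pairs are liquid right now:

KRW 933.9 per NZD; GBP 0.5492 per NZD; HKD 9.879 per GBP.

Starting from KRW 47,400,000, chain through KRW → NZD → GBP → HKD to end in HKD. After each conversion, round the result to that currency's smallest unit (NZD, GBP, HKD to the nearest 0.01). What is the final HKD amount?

HKD 275,373.07

KRW 47,400,000 ÷ 933.9 = NZD 50,754.90
NZD 50,754.90 × 0.5492 = GBP 27,874.59
GBP 27,874.59 × 9.879 = HKD 275,373.07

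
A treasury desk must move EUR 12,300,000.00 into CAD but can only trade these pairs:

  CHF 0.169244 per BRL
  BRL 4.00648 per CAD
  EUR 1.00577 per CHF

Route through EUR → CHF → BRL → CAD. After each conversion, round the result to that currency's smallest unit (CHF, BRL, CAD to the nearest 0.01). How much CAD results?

EUR 12,300,000.00 ÷ 1.00577 = CHF 12,229,436.15
CHF 12,229,436.15 ÷ 0.169244 = BRL 72,259,200.62
BRL 72,259,200.62 ÷ 4.00648 = CAD 18,035,582.51

CAD 18,035,582.51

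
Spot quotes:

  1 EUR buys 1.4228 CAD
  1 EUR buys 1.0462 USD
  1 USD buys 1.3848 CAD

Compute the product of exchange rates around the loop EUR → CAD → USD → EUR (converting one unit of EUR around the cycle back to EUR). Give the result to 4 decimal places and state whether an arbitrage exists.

Around EUR → CAD → USD → EUR: 1 × 1.4228 ÷ 1.3848 ÷ 1.0462 = 0.982069
Product < 1; profitable direction is EUR → USD → CAD → EUR.

0.9821 (arbitrage exists)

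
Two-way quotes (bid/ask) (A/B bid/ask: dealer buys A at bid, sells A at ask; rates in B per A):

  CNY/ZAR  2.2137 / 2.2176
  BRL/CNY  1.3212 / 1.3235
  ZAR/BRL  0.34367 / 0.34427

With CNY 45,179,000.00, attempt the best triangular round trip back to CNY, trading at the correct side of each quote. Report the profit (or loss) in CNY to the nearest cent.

Best loop CNY → ZAR → BRL → CNY:
CNY 45,179,000.00 × 2.2137 (sell CNY at bid) = ZAR 100,012,752.30
ZAR 100,012,752.30 × 0.34367 (sell ZAR at bid) = BRL 34,371,382.58
BRL 34,371,382.58 × 1.3212 (sell BRL at bid) = CNY 45,411,470.67

Net profit: CNY 232,470.67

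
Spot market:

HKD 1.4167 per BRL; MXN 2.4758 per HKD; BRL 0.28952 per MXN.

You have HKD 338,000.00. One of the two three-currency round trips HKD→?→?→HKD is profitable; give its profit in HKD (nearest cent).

Profitable loop is HKD → MXN → BRL → HKD:
HKD 338,000.00 × 2.4758 = MXN 836,820.40
MXN 836,820.40 × 0.28952 = BRL 242,276.24
BRL 242,276.24 × 1.4167 = HKD 343,232.75
Profit = HKD 343,232.75 − HKD 338,000.00

Profit: HKD 5,232.75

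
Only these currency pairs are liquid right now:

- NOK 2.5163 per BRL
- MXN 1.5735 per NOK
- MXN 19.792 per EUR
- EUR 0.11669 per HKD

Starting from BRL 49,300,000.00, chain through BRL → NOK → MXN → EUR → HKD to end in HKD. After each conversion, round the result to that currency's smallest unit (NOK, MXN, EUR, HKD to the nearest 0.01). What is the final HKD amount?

BRL 49,300,000.00 × 2.5163 = NOK 124,053,590.00
NOK 124,053,590.00 × 1.5735 = MXN 195,198,323.86
MXN 195,198,323.86 ÷ 19.792 = EUR 9,862,486.05
EUR 9,862,486.05 ÷ 0.11669 = HKD 84,518,690.98

HKD 84,518,690.98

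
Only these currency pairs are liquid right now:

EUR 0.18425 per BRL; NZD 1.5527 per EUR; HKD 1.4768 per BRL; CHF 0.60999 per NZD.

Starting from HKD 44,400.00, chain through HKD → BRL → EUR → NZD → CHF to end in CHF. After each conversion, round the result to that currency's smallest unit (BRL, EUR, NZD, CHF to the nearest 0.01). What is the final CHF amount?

CHF 5,246.62

HKD 44,400.00 ÷ 1.4768 = BRL 30,065.01
BRL 30,065.01 × 0.18425 = EUR 5,539.48
EUR 5,539.48 × 1.5527 = NZD 8,601.15
NZD 8,601.15 × 0.60999 = CHF 5,246.62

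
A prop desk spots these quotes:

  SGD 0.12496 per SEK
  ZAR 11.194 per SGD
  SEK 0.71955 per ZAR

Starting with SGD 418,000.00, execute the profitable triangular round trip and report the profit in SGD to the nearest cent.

Profit: SGD 2,720.41

Profitable loop is SGD → ZAR → SEK → SGD:
SGD 418,000.00 × 11.194 = ZAR 4,679,092.00
ZAR 4,679,092.00 × 0.71955 = SEK 3,366,840.65
SEK 3,366,840.65 × 0.12496 = SGD 420,720.41
Profit = SGD 420,720.41 − SGD 418,000.00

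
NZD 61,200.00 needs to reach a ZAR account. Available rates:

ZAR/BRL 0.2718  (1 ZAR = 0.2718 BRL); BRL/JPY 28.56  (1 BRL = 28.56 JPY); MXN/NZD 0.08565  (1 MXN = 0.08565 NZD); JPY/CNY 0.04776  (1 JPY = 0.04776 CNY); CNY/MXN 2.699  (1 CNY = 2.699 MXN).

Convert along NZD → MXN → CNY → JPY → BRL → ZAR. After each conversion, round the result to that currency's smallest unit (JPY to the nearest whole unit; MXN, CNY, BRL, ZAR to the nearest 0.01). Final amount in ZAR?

ZAR 714,083.85

NZD 61,200.00 ÷ 0.08565 = MXN 714,535.90
MXN 714,535.90 ÷ 2.699 = CNY 264,740.98
CNY 264,740.98 ÷ 0.04776 = JPY 5,543,153
JPY 5,543,153 ÷ 28.56 = BRL 194,087.99
BRL 194,087.99 ÷ 0.2718 = ZAR 714,083.85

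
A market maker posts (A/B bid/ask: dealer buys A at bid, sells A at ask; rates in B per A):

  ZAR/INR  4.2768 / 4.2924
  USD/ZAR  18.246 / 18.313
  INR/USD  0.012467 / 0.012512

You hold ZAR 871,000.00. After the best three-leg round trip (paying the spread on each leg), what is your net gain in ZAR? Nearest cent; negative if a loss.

Net profit: ZAR 14,588.03

Best loop ZAR → USD → INR → ZAR:
ZAR 871,000.00 ÷ 18.313 (buy USD at ask) = USD 47,561.84
USD 47,561.84 ÷ 0.012512 (buy INR at ask) = INR 3,801,298.06
INR 3,801,298.06 ÷ 4.2924 (buy ZAR at ask) = ZAR 885,588.03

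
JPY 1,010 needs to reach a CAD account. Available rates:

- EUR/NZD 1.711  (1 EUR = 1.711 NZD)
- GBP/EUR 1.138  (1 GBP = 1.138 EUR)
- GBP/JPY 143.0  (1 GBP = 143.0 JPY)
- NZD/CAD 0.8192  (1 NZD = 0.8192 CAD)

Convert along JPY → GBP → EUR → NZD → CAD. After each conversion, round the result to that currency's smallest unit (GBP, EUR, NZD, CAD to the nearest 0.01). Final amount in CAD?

JPY 1,010 ÷ 143.0 = GBP 7.06
GBP 7.06 × 1.138 = EUR 8.03
EUR 8.03 × 1.711 = NZD 13.74
NZD 13.74 × 0.8192 = CAD 11.26

CAD 11.26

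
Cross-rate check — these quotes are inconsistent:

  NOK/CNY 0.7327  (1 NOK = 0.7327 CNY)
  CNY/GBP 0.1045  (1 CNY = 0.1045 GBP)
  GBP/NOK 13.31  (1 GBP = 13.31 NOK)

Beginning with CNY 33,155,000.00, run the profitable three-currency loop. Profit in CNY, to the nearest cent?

Profitable loop is CNY → GBP → NOK → CNY:
CNY 33,155,000.00 × 0.1045 = GBP 3,464,697.50
GBP 3,464,697.50 × 13.31 = NOK 46,115,123.73
NOK 46,115,123.73 × 0.7327 = CNY 33,788,551.15
Profit = CNY 33,788,551.15 − CNY 33,155,000.00

Profit: CNY 633,551.15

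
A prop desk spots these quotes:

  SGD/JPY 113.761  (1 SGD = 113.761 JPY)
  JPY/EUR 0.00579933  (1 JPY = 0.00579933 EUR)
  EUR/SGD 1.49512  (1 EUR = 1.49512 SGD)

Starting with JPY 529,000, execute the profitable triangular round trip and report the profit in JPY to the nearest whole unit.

Profit: JPY 7,301

Profitable loop is JPY → SGD → EUR → JPY:
JPY 529,000 ÷ 113.761 = SGD 4,650.10
SGD 4,650.10 ÷ 1.49512 = EUR 3,110.18
EUR 3,110.18 ÷ 0.00579933 = JPY 536,301
Profit = JPY 536,301 − JPY 529,000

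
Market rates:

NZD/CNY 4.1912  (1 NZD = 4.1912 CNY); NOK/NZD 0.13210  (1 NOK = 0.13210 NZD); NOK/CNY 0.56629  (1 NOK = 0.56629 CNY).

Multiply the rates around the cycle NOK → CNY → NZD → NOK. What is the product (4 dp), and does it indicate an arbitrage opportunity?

1.0228 (arbitrage exists)

Around NOK → CNY → NZD → NOK: 1 × 0.56629 ÷ 4.1912 ÷ 0.13210 = 1.022816
Product > 1; profitable direction is NOK → CNY → NZD → NOK.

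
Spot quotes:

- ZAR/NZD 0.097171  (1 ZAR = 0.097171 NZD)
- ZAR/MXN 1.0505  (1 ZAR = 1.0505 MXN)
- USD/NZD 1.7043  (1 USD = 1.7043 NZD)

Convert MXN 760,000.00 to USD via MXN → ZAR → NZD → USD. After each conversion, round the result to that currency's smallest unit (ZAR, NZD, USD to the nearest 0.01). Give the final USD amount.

USD 41,248.50

MXN 760,000.00 ÷ 1.0505 = ZAR 723,465.02
ZAR 723,465.02 × 0.097171 = NZD 70,299.82
NZD 70,299.82 ÷ 1.7043 = USD 41,248.50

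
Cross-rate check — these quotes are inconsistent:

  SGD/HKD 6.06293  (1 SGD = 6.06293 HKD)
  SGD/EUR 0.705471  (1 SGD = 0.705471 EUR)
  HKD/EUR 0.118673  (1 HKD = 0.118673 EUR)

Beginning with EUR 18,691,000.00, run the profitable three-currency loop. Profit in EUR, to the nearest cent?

Profit: EUR 371,850.72

Profitable loop is EUR → SGD → HKD → EUR:
EUR 18,691,000.00 ÷ 0.705471 = SGD 26,494,356.25
SGD 26,494,356.25 × 6.06293 = HKD 160,633,427.36
HKD 160,633,427.36 × 0.118673 = EUR 19,062,850.72
Profit = EUR 19,062,850.72 − EUR 18,691,000.00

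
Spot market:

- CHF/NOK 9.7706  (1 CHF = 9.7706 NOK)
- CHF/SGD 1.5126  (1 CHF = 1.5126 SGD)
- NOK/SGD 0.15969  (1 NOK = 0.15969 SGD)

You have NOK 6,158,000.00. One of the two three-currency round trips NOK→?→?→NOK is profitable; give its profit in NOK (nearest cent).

Profitable loop is NOK → SGD → CHF → NOK:
NOK 6,158,000.00 × 0.15969 = SGD 983,371.02
SGD 983,371.02 ÷ 1.5126 = CHF 650,119.67
CHF 650,119.67 × 9.7706 = NOK 6,352,059.29
Profit = NOK 6,352,059.29 − NOK 6,158,000.00

Profit: NOK 194,059.29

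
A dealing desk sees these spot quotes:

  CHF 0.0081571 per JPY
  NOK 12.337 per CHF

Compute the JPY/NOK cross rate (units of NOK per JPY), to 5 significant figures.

JPY/NOK = 0.10063

1 JPY × 0.0081571 = 0.0081571 CHF
0.0081571 CHF × 12.337 = 0.100634 NOK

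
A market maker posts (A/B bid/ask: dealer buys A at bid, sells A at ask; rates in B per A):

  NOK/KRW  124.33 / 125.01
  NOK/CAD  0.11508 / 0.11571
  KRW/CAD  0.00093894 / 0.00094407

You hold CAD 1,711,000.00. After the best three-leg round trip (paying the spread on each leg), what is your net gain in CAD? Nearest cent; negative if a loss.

Net profit: CAD 15,207.07

Best loop CAD → NOK → KRW → CAD:
CAD 1,711,000.00 ÷ 0.11571 (buy NOK at ask) = NOK 14,786,967.42
NOK 14,786,967.42 × 124.33 (sell NOK at bid) = KRW 1,838,463,659
KRW 1,838,463,659 × 0.00093894 (sell KRW at bid) = CAD 1,726,207.07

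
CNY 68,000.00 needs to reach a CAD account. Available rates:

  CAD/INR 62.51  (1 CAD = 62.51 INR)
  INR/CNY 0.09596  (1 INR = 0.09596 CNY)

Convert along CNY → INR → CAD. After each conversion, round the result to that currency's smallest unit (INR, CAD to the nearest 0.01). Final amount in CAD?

CNY 68,000.00 ÷ 0.09596 = INR 708,628.60
INR 708,628.60 ÷ 62.51 = CAD 11,336.24

CAD 11,336.24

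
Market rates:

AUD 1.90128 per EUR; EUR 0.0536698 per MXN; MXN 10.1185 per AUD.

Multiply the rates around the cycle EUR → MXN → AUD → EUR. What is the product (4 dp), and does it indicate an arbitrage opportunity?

0.9685 (arbitrage exists)

Around EUR → MXN → AUD → EUR: 1 ÷ 0.0536698 ÷ 10.1185 ÷ 1.90128 = 0.968518
Product < 1; profitable direction is EUR → AUD → MXN → EUR.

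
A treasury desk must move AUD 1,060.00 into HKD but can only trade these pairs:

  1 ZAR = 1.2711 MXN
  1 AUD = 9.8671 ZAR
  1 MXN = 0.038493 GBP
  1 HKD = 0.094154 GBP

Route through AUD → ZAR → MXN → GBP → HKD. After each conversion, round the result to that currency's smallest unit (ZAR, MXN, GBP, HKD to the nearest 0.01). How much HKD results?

AUD 1,060.00 × 9.8671 = ZAR 10,459.13
ZAR 10,459.13 × 1.2711 = MXN 13,294.60
MXN 13,294.60 × 0.038493 = GBP 511.75
GBP 511.75 ÷ 0.094154 = HKD 5,435.24

HKD 5,435.24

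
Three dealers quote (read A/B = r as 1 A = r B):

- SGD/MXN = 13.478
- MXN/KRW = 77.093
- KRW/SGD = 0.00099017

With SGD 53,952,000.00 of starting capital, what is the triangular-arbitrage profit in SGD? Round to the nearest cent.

Profitable loop is SGD → MXN → KRW → SGD:
SGD 53,952,000.00 × 13.478 = MXN 727,165,056.00
MXN 727,165,056.00 × 77.093 = KRW 56,059,335,662
KRW 56,059,335,662 × 0.00099017 = SGD 55,508,272.39
Profit = SGD 55,508,272.39 − SGD 53,952,000.00

Profit: SGD 1,556,272.39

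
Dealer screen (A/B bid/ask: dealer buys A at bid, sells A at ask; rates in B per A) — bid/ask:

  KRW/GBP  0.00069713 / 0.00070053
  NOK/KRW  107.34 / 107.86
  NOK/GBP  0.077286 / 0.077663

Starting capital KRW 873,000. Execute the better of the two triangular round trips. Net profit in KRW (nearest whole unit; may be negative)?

Best loop KRW → NOK → GBP → KRW:
KRW 873,000 ÷ 107.86 (buy NOK at ask) = NOK 8,093.83
NOK 8,093.83 × 0.077286 (sell NOK at bid) = GBP 625.54
GBP 625.54 ÷ 0.00070053 (buy KRW at ask) = KRW 892,952

Net profit: KRW 19,952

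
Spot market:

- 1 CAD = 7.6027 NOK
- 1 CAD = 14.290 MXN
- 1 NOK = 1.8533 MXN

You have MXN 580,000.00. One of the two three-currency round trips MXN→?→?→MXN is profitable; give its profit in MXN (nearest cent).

Profit: MXN 8,229.29

Profitable loop is MXN → NOK → CAD → MXN:
MXN 580,000.00 ÷ 1.8533 = NOK 312,955.27
NOK 312,955.27 ÷ 7.6027 = CAD 41,163.70
CAD 41,163.70 × 14.290 = MXN 588,229.29
Profit = MXN 588,229.29 − MXN 580,000.00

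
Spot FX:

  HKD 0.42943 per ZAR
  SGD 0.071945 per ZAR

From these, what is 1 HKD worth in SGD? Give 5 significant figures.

1 HKD ÷ 0.42943 = 2.32867 ZAR
2.32867 ZAR × 0.071945 = 0.167536 SGD

HKD/SGD = 0.16754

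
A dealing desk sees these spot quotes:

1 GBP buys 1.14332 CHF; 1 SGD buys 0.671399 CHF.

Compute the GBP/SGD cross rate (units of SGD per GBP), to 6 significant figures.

1 GBP × 1.14332 = 1.14332 CHF
1.14332 CHF ÷ 0.671399 = 1.70289 SGD

GBP/SGD = 1.70289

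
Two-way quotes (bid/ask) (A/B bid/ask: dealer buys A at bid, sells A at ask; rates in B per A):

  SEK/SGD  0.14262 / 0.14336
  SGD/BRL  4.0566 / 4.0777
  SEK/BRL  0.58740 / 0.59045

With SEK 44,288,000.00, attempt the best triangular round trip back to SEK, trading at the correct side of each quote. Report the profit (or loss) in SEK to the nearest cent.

Best loop SEK → BRL → SGD → SEK:
SEK 44,288,000.00 × 0.58740 (sell SEK at bid) = BRL 26,014,771.20
BRL 26,014,771.20 ÷ 4.0777 (buy SGD at ask) = SGD 6,379,765.85
SGD 6,379,765.85 ÷ 0.14336 (buy SEK at ask) = SEK 44,501,714.90

Net profit: SEK 213,714.90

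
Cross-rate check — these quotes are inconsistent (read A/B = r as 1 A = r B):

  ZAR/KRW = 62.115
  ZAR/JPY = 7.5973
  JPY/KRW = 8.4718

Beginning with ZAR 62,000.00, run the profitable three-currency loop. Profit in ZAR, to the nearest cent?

Profit: ZAR 2,243.64

Profitable loop is ZAR → JPY → KRW → ZAR:
ZAR 62,000.00 × 7.5973 = JPY 471,033
JPY 471,033 × 8.4718 = KRW 3,990,494
KRW 3,990,494 ÷ 62.115 = ZAR 64,243.64
Profit = ZAR 64,243.64 − ZAR 62,000.00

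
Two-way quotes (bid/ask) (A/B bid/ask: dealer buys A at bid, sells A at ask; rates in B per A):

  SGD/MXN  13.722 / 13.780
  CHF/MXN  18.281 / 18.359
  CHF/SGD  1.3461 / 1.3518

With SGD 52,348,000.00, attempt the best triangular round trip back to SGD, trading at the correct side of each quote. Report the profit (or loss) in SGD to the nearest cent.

Net profit: SGD 319,876.82

Best loop SGD → MXN → CHF → SGD:
SGD 52,348,000.00 × 13.722 (sell SGD at bid) = MXN 718,319,256.00
MXN 718,319,256.00 ÷ 18.359 (buy CHF at ask) = CHF 39,126,273.54
CHF 39,126,273.54 × 1.3461 (sell CHF at bid) = SGD 52,667,876.82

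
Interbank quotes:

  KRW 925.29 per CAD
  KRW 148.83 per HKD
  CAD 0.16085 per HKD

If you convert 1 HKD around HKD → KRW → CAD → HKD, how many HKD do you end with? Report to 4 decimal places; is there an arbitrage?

1.0000 (no arbitrage)

Around HKD → KRW → CAD → HKD: 1 × 148.83 ÷ 925.29 ÷ 0.16085 = 0.999981
Product ≈ 1 (deviation 0.002%, within rounding noise).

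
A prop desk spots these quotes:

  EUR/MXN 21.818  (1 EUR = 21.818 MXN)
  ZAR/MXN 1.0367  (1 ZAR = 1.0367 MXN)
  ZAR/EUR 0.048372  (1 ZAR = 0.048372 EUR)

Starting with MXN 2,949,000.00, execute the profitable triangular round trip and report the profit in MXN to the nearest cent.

Profitable loop is MXN → ZAR → EUR → MXN:
MXN 2,949,000.00 ÷ 1.0367 = ZAR 2,844,603.07
ZAR 2,844,603.07 × 0.048372 = EUR 137,599.14
EUR 137,599.14 × 21.818 = MXN 3,002,138.03
Profit = MXN 3,002,138.03 − MXN 2,949,000.00

Profit: MXN 53,138.03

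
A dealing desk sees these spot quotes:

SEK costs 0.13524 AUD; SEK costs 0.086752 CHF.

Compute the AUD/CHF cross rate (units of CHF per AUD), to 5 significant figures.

AUD/CHF = 0.64147

1 AUD ÷ 0.13524 = 7.39426 SEK
7.39426 SEK × 0.086752 = 0.641467 CHF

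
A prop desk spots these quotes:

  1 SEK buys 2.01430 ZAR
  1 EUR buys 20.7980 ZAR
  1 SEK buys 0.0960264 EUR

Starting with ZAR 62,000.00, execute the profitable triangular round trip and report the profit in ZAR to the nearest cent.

Profit: ZAR 532.19

Profitable loop is ZAR → EUR → SEK → ZAR:
ZAR 62,000.00 ÷ 20.7980 = EUR 2,981.06
EUR 2,981.06 ÷ 0.0960264 = SEK 31,044.13
SEK 31,044.13 × 2.01430 = ZAR 62,532.19
Profit = ZAR 62,532.19 − ZAR 62,000.00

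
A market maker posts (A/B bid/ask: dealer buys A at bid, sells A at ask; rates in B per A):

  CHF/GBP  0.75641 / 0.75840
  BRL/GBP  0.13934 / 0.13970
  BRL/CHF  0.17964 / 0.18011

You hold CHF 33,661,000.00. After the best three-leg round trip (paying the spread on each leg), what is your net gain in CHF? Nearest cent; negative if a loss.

Best loop CHF → BRL → GBP → CHF:
CHF 33,661,000.00 ÷ 0.18011 (buy BRL at ask) = BRL 186,891,344.18
BRL 186,891,344.18 × 0.13934 (sell BRL at bid) = GBP 26,041,439.90
GBP 26,041,439.90 ÷ 0.75840 (buy CHF at ask) = CHF 34,337,341.64

Net profit: CHF 676,341.64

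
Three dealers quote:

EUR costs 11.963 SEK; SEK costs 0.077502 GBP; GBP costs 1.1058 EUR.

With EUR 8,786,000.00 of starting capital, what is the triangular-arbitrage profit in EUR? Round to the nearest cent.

Profitable loop is EUR → SEK → GBP → EUR:
EUR 8,786,000.00 × 11.963 = SEK 105,106,918.00
SEK 105,106,918.00 × 0.077502 = GBP 8,145,996.36
GBP 8,145,996.36 × 1.1058 = EUR 9,007,842.77
Profit = EUR 9,007,842.77 − EUR 8,786,000.00

Profit: EUR 221,842.77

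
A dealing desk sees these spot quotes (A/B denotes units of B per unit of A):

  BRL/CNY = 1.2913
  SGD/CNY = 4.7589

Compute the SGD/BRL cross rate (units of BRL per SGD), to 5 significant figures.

SGD/BRL = 3.6854

1 SGD × 4.7589 = 4.7589 CNY
4.7589 CNY ÷ 1.2913 = 3.68536 BRL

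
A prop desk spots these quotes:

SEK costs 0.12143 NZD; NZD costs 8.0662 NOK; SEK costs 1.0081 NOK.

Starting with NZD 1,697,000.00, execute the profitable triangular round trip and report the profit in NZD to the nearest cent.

Profitable loop is NZD → SEK → NOK → NZD:
NZD 1,697,000.00 ÷ 0.12143 = SEK 13,975,129.70
SEK 13,975,129.70 × 1.0081 = NOK 14,088,328.25
NOK 14,088,328.25 ÷ 8.0662 = NZD 1,746,588.02
Profit = NZD 1,746,588.02 − NZD 1,697,000.00

Profit: NZD 49,588.02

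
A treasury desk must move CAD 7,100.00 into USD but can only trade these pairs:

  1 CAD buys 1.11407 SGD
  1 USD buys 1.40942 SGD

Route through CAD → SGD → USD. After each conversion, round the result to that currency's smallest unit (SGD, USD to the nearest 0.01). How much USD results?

CAD 7,100.00 × 1.11407 = SGD 7,909.90
SGD 7,909.90 ÷ 1.40942 = USD 5,612.17

USD 5,612.17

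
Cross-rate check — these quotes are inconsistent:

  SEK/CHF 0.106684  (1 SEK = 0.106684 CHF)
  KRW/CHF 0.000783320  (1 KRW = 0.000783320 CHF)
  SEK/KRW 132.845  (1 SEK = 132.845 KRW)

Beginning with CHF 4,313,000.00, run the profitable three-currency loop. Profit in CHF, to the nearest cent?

Profit: CHF 108,751.38

Profitable loop is CHF → KRW → SEK → CHF:
CHF 4,313,000.00 ÷ 0.000783320 = KRW 5,506,051,167
KRW 5,506,051,167 ÷ 132.845 = SEK 41,447,184.06
SEK 41,447,184.06 × 0.106684 = CHF 4,421,751.38
Profit = CHF 4,421,751.38 − CHF 4,313,000.00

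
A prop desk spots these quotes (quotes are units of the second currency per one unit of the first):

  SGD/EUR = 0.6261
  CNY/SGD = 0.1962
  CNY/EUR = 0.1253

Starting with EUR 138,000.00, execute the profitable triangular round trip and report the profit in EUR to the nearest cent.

Profitable loop is EUR → SGD → CNY → EUR:
EUR 138,000.00 ÷ 0.6261 = SGD 220,412.07
SGD 220,412.07 ÷ 0.1962 = CNY 1,123,405.07
CNY 1,123,405.07 × 0.1253 = EUR 140,762.66
Profit = EUR 140,762.66 − EUR 138,000.00

Profit: EUR 2,762.66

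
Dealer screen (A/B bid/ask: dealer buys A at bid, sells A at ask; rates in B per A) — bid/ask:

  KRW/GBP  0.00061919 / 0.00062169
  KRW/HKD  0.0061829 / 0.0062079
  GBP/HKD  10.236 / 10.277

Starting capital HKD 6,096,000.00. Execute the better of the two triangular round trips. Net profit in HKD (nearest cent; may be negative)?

Net profit: HKD 127,783.21

Best loop HKD → KRW → GBP → HKD:
HKD 6,096,000.00 ÷ 0.0062079 (buy KRW at ask) = KRW 981,974,581
KRW 981,974,581 × 0.00061919 (sell KRW at bid) = GBP 608,028.84
GBP 608,028.84 × 10.236 (sell GBP at bid) = HKD 6,223,783.21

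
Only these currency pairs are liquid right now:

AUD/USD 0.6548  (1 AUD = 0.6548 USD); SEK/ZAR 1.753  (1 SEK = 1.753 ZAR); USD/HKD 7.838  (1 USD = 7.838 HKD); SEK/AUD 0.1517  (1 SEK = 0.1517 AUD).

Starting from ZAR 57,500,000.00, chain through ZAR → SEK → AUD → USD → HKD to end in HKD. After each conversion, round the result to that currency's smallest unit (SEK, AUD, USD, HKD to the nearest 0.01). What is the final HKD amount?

ZAR 57,500,000.00 ÷ 1.753 = SEK 32,800,912.72
SEK 32,800,912.72 × 0.1517 = AUD 4,975,898.46
AUD 4,975,898.46 × 0.6548 = USD 3,258,218.31
USD 3,258,218.31 × 7.838 = HKD 25,537,915.11

HKD 25,537,915.11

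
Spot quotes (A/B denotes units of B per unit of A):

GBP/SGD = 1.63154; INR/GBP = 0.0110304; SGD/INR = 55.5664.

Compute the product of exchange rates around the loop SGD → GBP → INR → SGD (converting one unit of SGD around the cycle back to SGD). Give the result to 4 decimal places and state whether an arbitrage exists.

1.0000 (no arbitrage)

Around SGD → GBP → INR → SGD: 1 ÷ 1.63154 ÷ 0.0110304 ÷ 55.5664 = 0.999997
Product ≈ 1 (deviation 0.000%, within rounding noise).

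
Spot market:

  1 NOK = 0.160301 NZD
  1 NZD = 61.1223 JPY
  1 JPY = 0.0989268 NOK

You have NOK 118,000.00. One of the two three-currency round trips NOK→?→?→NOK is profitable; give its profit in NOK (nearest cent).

Profitable loop is NOK → JPY → NZD → NOK:
NOK 118,000.00 ÷ 0.0989268 = JPY 1,192,801
JPY 1,192,801 ÷ 61.1223 = NZD 19,514.99
NZD 19,514.99 ÷ 0.160301 = NOK 121,739.67
Profit = NOK 121,739.67 − NOK 118,000.00

Profit: NOK 3,739.67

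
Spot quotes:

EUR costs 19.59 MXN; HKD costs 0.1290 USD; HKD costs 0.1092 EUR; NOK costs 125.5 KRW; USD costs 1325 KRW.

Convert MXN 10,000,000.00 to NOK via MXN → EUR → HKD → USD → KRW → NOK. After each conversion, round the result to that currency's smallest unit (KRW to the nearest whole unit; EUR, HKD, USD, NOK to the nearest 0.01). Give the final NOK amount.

NOK 6,366,559.23

MXN 10,000,000.00 ÷ 19.59 = EUR 510,464.52
EUR 510,464.52 ÷ 0.1092 = HKD 4,674,583.52
HKD 4,674,583.52 × 0.1290 = USD 603,021.27
USD 603,021.27 × 1325 = KRW 799,003,183
KRW 799,003,183 ÷ 125.5 = NOK 6,366,559.23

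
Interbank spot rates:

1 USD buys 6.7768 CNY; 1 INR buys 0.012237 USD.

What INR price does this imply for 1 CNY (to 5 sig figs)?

CNY/INR = 12.059

1 CNY ÷ 6.7768 = 0.147562 USD
0.147562 USD ÷ 0.012237 = 12.0587 INR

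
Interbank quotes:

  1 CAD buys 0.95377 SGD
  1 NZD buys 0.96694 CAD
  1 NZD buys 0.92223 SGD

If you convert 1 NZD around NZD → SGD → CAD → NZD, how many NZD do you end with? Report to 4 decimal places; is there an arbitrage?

Around NZD → SGD → CAD → NZD: 1 × 0.92223 ÷ 0.95377 ÷ 0.96694 = 0.999991
Product ≈ 1 (deviation 0.001%, within rounding noise).

1.0000 (no arbitrage)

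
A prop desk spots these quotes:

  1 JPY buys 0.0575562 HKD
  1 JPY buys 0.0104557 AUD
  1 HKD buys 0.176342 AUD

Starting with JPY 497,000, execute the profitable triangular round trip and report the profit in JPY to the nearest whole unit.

Profit: JPY 14,990

Profitable loop is JPY → AUD → HKD → JPY:
JPY 497,000 × 0.0104557 = AUD 5,196.48
AUD 5,196.48 ÷ 0.176342 = HKD 29,468.21
HKD 29,468.21 ÷ 0.0575562 = JPY 511,990
Profit = JPY 511,990 − JPY 497,000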